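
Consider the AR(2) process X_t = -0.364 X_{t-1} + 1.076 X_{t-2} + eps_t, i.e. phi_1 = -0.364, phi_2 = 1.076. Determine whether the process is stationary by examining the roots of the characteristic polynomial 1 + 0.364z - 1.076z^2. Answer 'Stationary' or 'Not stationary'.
\text{Not stationary}

The AR(p) characteristic polynomial is P(z) = 1 + 0.364z - 1.076z^2.
Stationarity requires all roots to lie outside the unit circle, i.e. |z| > 1 for every root.
Set 1 + (0.364) z + (-1.076) z^2 = 0, i.e. a z^2 + b z + c = 0 with a = -1.076, b = 0.364, c = 1.
Discriminant D = b^2 - 4ac = (0.364)^2 - 4*(-1.076)*1 = 0.132496 - (-4.304) = 4.436496.
D >= 0, so the roots are real: z = (-b +/- sqrt(D)) / (2a) = (-0.364 +/- 2.106299) / (-2.152).
  z_1 = (-0.364 + 2.106299) / (-2.152) = -0.8096,   |z_1| = 0.8096.
  z_2 = (-0.364 - 2.106299) / (-2.152) = 1.1479,   |z_2| = 1.1479.
Moduli of all roots: 0.8096, 1.1479.
All moduli strictly greater than 1? No.
Verdict: Not stationary.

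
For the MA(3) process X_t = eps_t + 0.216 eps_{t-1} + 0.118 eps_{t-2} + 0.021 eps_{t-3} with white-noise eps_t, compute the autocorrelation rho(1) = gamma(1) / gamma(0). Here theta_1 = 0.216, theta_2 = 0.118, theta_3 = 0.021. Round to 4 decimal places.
\rho(1) = 0.2299

For an MA(q) process with theta_0 = 1, the autocovariance is
  gamma(k) = sigma^2 * sum_{i=0..q-k} theta_i * theta_{i+k},
and rho(k) = gamma(k) / gamma(0). Sigma^2 cancels.
  numerator   = (1)*(0.216) + (0.216)*(0.118) + (0.118)*(0.021) = 0.243966.
  denominator = (1)^2 + (0.216)^2 + (0.118)^2 + (0.021)^2 = 1.061021.
  rho(1) = 0.243966 / 1.061021 = 0.2299.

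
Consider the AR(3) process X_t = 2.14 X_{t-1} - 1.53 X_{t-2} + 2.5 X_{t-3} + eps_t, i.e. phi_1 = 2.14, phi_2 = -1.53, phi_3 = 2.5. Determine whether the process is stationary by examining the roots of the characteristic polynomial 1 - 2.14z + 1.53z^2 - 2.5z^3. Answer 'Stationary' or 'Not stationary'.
\text{Not stationary}

The AR(p) characteristic polynomial is P(z) = 1 - 2.14z + 1.53z^2 - 2.5z^3.
Stationarity requires all roots to lie outside the unit circle, i.e. |z| > 1 for every root.
Degree 3: look for a simple real root z0 first, then factor out (1 - z/z0) and solve the remaining quadratic.
Testing z0 = 0.5: P(0.5) = 1 + (-2.14)(0.5) + (1.53)(0.5)^2 + (-2.5)(0.5)^3
  = 1 + (-1.07) + (0.3825) + (-0.3125) = 0.  So z_0 = 0.5 is a root, |z_0| = 0.5.
Divide out the factor (1 - 2 z) = (1 - z/z0) (since 1/z0 = 2):
  P(z) = (1 - 2 z)(1 + (-0.14) z + (1.25) z^2)
  [check: z-coef -0.14 - (2) = -2.14; z^2-coef 1.25 - (2)(-0.14) = 1.53; z^3-coef -(2)(1.25) = -2.5.]
Remaining roots from the quadratic factor 1 + (-0.14) z + (1.25) z^2:
  Set 1 + (-0.14) z + (1.25) z^2 = 0, i.e. a z^2 + b z + c = 0 with a = 1.25, b = -0.14, c = 1.
  Discriminant D = b^2 - 4ac = (-0.14)^2 - 4*(1.25)*1 = 0.0196 - (5) = -4.9804.
  D < 0, so the roots are the complex-conjugate pair z = (-b +/- i sqrt(-D)) / (2a) = 0.056 +/- 0.8927i.
  For a conjugate pair |z|^2 = z * conj(z) = (product of roots) = c/a = 1/(1.25) = 0.8, so |z| = sqrt(0.8) = 0.8944 for both roots.
Moduli of all roots: 0.5000, 0.8944, 0.8944.
All moduli strictly greater than 1? No.
Verdict: Not stationary.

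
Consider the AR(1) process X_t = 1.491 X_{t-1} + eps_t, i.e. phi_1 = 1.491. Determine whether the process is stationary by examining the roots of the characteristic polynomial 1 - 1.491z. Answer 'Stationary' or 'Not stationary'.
\text{Not stationary}

The AR(p) characteristic polynomial is P(z) = 1 - 1.491z.
Stationarity requires all roots to lie outside the unit circle, i.e. |z| > 1 for every root.
This is linear in z: 1 + (-1.491) z = 0  =>  z = -1/(-1.491) = 0.670691,  |z| = 0.670691.
Moduli of all roots: 0.6707.
All moduli strictly greater than 1? No.
Verdict: Not stationary.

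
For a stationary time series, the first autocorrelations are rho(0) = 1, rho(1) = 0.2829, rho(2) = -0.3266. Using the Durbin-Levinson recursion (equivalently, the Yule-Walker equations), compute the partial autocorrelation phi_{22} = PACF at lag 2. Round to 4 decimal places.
\phi_{22} = -0.4420

The PACF at lag k is phi_{kk}, the last component of the solution
to the Yule-Walker system G_k phi = r_k where
  (G_k)_{ij} = rho(|i - j|), (r_k)_i = rho(i), i,j = 1..k.
Equivalently, Durbin-Levinson gives phi_{kk} iteratively:
  phi_{11} = rho(1)
  phi_{kk} = [rho(k) - sum_{j=1..k-1} phi_{k-1,j} rho(k-j)]
            / [1 - sum_{j=1..k-1} phi_{k-1,j} rho(j)],
  phi_{k,j} = phi_{k-1,j} - phi_{kk} phi_{k-1,k-j},  j = 1..k-1.
Step k = 1:
  phi_11 = rho(1) = 0.2829.
Step k = 2:
  phi_22 = [rho(2) - phi_11 rho(1)] / [1 - phi_11 rho(1)] = [-0.3266 - (0.2829)(0.2829)] / [1 - (0.2829)(0.2829)]
         = -0.40663241 / 0.91996759 = -0.442.
Therefore phi_{22} = -0.4420.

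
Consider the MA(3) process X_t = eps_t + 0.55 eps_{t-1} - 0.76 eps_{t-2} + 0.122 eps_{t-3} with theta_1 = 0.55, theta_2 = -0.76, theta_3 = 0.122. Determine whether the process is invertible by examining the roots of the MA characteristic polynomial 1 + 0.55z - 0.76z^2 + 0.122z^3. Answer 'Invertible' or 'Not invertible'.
\text{Not invertible}

The MA(q) characteristic polynomial is P(z) = 1 + 0.55z - 0.76z^2 + 0.122z^3.
Invertibility requires all roots to lie outside the unit circle, i.e. |z| > 1 for every root.
Degree 3: look for a simple real root z0 first, then factor out (1 - z/z0) and solve the remaining quadratic.
Testing z0 = 5: P(5) = 1 + (0.55)(5) + (-0.76)(5)^2 + (0.122)(5)^3
  = 1 + (2.75) + (-19) + (15.25) = 0.  So z_0 = 5 is a root, |z_0| = 5.
Divide out the factor (1 - 0.2 z) = (1 - z/z0) (since 1/z0 = 0.2):
  P(z) = (1 - 0.2 z)(1 + (0.75) z + (-0.61) z^2)
  [check: z-coef 0.75 - (0.2) = 0.55; z^2-coef -0.61 - (0.2)(0.75) = -0.76; z^3-coef -(0.2)(-0.61) = 0.122.]
Remaining roots from the quadratic factor 1 + (0.75) z + (-0.61) z^2:
  Set 1 + (0.75) z + (-0.61) z^2 = 0, i.e. a z^2 + b z + c = 0 with a = -0.61, b = 0.75, c = 1.
  Discriminant D = b^2 - 4ac = (0.75)^2 - 4*(-0.61)*1 = 0.5625 - (-2.44) = 3.0025.
  D >= 0, so the roots are real: z = (-b +/- sqrt(D)) / (2a) = (-0.75 +/- 1.732772) / (-1.22).
    z_1 = (-0.75 + 1.732772) / (-1.22) = -0.8056,   |z_1| = 0.8056.
    z_2 = (-0.75 - 1.732772) / (-1.22) = 2.0351,   |z_2| = 2.0351.
Moduli of all roots: 5.0000, 0.8056, 2.0351.
All moduli strictly greater than 1? No.
Verdict: Not invertible.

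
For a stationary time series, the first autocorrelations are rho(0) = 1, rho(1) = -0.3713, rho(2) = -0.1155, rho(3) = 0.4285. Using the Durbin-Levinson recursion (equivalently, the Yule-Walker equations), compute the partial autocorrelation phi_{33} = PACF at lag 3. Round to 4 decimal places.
\phi_{33} = 0.3350

The PACF at lag k is phi_{kk}, the last component of the solution
to the Yule-Walker system G_k phi = r_k where
  (G_k)_{ij} = rho(|i - j|), (r_k)_i = rho(i), i,j = 1..k.
Equivalently, Durbin-Levinson gives phi_{kk} iteratively:
  phi_{11} = rho(1)
  phi_{kk} = [rho(k) - sum_{j=1..k-1} phi_{k-1,j} rho(k-j)]
            / [1 - sum_{j=1..k-1} phi_{k-1,j} rho(j)],
  phi_{k,j} = phi_{k-1,j} - phi_{kk} phi_{k-1,k-j},  j = 1..k-1.
Step k = 1:
  phi_11 = rho(1) = -0.3713.
Step k = 2:
  phi_22 = [rho(2) - phi_11 rho(1)] / [1 - phi_11 rho(1)] = [-0.1155 - (-0.3713)(-0.3713)] / [1 - (-0.3713)(-0.3713)]
         = -0.25336369 / 0.86213631 = -0.293879.
  Update: phi_21 = phi_11 - phi_22 phi_11 = -0.3713 - (-0.293879)(-0.3713) = -0.480417.
Step k = 3:
  phi_33 = [rho(3) - phi_21 rho(2) - phi_22 rho(1)] / [1 - phi_21 rho(1) - phi_22 rho(2)]
    numerator   = 0.4285 - (-0.480417)(-0.1155) - (-0.293879)(-0.3713) = 0.26389456
    denominator = 1 - (-0.480417)(-0.3713) - (-0.293879)(-0.1155) = 0.78767806
  phi_33 = 0.26389456 / 0.78767806 = 0.335.
Therefore phi_{33} = 0.3350.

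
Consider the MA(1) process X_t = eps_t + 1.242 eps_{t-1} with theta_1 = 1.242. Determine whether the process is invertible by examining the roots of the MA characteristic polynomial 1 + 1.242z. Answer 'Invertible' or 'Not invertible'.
\text{Not invertible}

The MA(q) characteristic polynomial is P(z) = 1 + 1.242z.
Invertibility requires all roots to lie outside the unit circle, i.e. |z| > 1 for every root.
This is linear in z: 1 + (1.242) z = 0  =>  z = -1/(1.242) = -0.805153,  |z| = 0.805153.
Moduli of all roots: 0.8052.
All moduli strictly greater than 1? No.
Verdict: Not invertible.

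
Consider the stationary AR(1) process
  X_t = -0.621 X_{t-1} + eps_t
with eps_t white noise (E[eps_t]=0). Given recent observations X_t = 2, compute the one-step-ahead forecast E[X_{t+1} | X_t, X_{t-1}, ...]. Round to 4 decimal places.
E[X_{t+1} \mid \mathcal F_t] = -1.2420

For an AR(p) model X_t = c + sum_i phi_i X_{t-i} + eps_t, the
one-step-ahead conditional mean is
  E[X_{t+1} | X_t, ...] = c + sum_i phi_i X_{t+1-i}.
Substitute known values:
  E[X_{t+1} | ...] = (-0.621) * (2)
                   = -1.2420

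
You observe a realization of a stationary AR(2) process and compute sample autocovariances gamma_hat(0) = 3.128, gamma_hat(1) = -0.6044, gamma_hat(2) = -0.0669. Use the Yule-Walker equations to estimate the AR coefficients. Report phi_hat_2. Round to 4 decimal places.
\hat\phi_{2} = -0.0610

The Yule-Walker equations for an AR(p) process read, in matrix form,
  Gamma_p phi = r_p,   with   (Gamma_p)_{ij} = gamma(|i - j|),
                       (r_p)_i = gamma(i),   i,j = 1..p.
Substitute the sample gammas (Toeplitz matrix and right-hand side of size 2):
  Gamma_p = [[3.128, -0.6044], [-0.6044, 3.128]]
  r_p     = [-0.6044, -0.0669]
Written out:
  3.128 phi_1 - 0.6044 phi_2 = -0.6044
  -0.6044 phi_1 + 3.128 phi_2 = -0.0669
Solve by Cramer's rule:
  det = gamma(0)^2 - gamma(1)^2 = (3.128)^2 - (-0.6044)^2 = 9.784384 - 0.36529936 = 9.41908464
  phi_hat_1 = [gamma(1) gamma(0) - gamma(1) gamma(2)] / det = [(-0.6044)(3.128) - (-0.6044)(-0.0669)] / 9.41908464 = -1.93099756 / 9.41908464 = -0.205
  phi_hat_2 = [gamma(0) gamma(2) - gamma(1)^2] / det = [(3.128)(-0.0669) - (-0.6044)^2] / 9.41908464 = -0.57456256 / 9.41908464 = -0.061
So phi_hat = [-0.2050, -0.0610].
Therefore phi_hat_2 = -0.0610.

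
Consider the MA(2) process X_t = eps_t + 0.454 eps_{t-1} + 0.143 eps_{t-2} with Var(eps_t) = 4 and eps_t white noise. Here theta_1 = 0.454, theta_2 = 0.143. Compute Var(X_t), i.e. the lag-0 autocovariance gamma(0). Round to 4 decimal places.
\gamma(0) = 4.9063

For an MA(q) process X_t = eps_t + sum_i theta_i eps_{t-i} with
Var(eps_t) = sigma^2, the variance is
  gamma(0) = sigma^2 * (1 + sum_i theta_i^2).
  sum_i theta_i^2 = (0.454)^2 + (0.143)^2 = 0.206116 + 0.020449 = 0.226565.
  gamma(0) = 4 * (1 + 0.226565) = 4 * 1.226565 = 4.90626, which rounds to 4.9063.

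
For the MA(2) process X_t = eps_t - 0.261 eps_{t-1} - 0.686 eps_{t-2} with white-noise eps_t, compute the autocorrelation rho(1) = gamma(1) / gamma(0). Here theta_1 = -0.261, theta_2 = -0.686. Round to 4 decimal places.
\rho(1) = -0.0533

For an MA(q) process with theta_0 = 1, the autocovariance is
  gamma(k) = sigma^2 * sum_{i=0..q-k} theta_i * theta_{i+k},
and rho(k) = gamma(k) / gamma(0). Sigma^2 cancels.
  numerator   = (1)*(-0.261) + (-0.261)*(-0.686) = -0.081954.
  denominator = (1)^2 + (-0.261)^2 + (-0.686)^2 = 1.538717.
  rho(1) = -0.081954 / 1.538717 = -0.0533.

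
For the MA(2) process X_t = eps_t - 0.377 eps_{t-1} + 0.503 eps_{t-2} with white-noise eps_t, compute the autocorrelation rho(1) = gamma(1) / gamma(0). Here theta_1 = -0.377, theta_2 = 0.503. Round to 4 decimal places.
\rho(1) = -0.4061

For an MA(q) process with theta_0 = 1, the autocovariance is
  gamma(k) = sigma^2 * sum_{i=0..q-k} theta_i * theta_{i+k},
and rho(k) = gamma(k) / gamma(0). Sigma^2 cancels.
  numerator   = (1)*(-0.377) + (-0.377)*(0.503) = -0.566631.
  denominator = (1)^2 + (-0.377)^2 + (0.503)^2 = 1.395138.
  rho(1) = -0.566631 / 1.395138 = -0.4061.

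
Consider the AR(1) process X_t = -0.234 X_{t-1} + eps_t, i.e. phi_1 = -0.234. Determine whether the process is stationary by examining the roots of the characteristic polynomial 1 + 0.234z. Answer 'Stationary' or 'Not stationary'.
\text{Stationary}

The AR(p) characteristic polynomial is P(z) = 1 + 0.234z.
Stationarity requires all roots to lie outside the unit circle, i.e. |z| > 1 for every root.
This is linear in z: 1 + (0.234) z = 0  =>  z = -1/(0.234) = -4.273504,  |z| = 4.273504.
Moduli of all roots: 4.2735.
All moduli strictly greater than 1? Yes.
Verdict: Stationary.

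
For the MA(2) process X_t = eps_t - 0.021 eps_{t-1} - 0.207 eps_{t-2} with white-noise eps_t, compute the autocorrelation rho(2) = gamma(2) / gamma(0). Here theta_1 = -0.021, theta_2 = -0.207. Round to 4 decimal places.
\rho(2) = -0.1984

For an MA(q) process with theta_0 = 1, the autocovariance is
  gamma(k) = sigma^2 * sum_{i=0..q-k} theta_i * theta_{i+k},
and rho(k) = gamma(k) / gamma(0). Sigma^2 cancels.
  numerator   = (1)*(-0.207) = -0.207.
  denominator = (1)^2 + (-0.021)^2 + (-0.207)^2 = 1.04329.
  rho(2) = -0.207 / 1.04329 = -0.1984.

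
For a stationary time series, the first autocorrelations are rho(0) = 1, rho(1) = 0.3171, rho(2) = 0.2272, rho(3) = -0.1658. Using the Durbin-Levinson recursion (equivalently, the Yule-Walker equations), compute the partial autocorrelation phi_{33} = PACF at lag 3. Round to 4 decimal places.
\phi_{33} = -0.3089

The PACF at lag k is phi_{kk}, the last component of the solution
to the Yule-Walker system G_k phi = r_k where
  (G_k)_{ij} = rho(|i - j|), (r_k)_i = rho(i), i,j = 1..k.
Equivalently, Durbin-Levinson gives phi_{kk} iteratively:
  phi_{11} = rho(1)
  phi_{kk} = [rho(k) - sum_{j=1..k-1} phi_{k-1,j} rho(k-j)]
            / [1 - sum_{j=1..k-1} phi_{k-1,j} rho(j)],
  phi_{k,j} = phi_{k-1,j} - phi_{kk} phi_{k-1,k-j},  j = 1..k-1.
Step k = 1:
  phi_11 = rho(1) = 0.3171.
Step k = 2:
  phi_22 = [rho(2) - phi_11 rho(1)] / [1 - phi_11 rho(1)] = [0.2272 - (0.3171)(0.3171)] / [1 - (0.3171)(0.3171)]
         = 0.12664759 / 0.89944759 = 0.140806.
  Update: phi_21 = phi_11 - phi_22 phi_11 = 0.3171 - (0.140806)(0.3171) = 0.27245.
Step k = 3:
  phi_33 = [rho(3) - phi_21 rho(2) - phi_22 rho(1)] / [1 - phi_21 rho(1) - phi_22 rho(2)]
    numerator   = -0.1658 - (0.27245)(0.2272) - (0.140806)(0.3171) = -0.27235031
    denominator = 1 - (0.27245)(0.3171) - (0.140806)(0.2272) = 0.88161485
  phi_33 = -0.27235031 / 0.88161485 = -0.3089.
Therefore phi_{33} = -0.3089.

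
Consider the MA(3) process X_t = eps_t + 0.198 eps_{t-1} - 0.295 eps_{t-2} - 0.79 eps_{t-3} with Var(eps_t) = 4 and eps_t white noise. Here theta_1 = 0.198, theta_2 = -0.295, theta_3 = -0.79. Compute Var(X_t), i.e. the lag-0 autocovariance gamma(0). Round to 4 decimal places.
\gamma(0) = 7.0013

For an MA(q) process X_t = eps_t + sum_i theta_i eps_{t-i} with
Var(eps_t) = sigma^2, the variance is
  gamma(0) = sigma^2 * (1 + sum_i theta_i^2).
  sum_i theta_i^2 = (0.198)^2 + (-0.295)^2 + (-0.79)^2 = 0.039204 + 0.087025 + 0.6241 = 0.750329.
  gamma(0) = 4 * (1 + 0.750329) = 4 * 1.750329 = 7.001316, which rounds to 7.0013.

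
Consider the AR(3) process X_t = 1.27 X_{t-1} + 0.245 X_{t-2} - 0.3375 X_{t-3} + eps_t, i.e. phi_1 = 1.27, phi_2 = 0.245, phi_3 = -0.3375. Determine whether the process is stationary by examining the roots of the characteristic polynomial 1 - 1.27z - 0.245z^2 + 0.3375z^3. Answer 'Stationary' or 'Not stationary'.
\text{Not stationary}

The AR(p) characteristic polynomial is P(z) = 1 - 1.27z - 0.245z^2 + 0.3375z^3.
Stationarity requires all roots to lie outside the unit circle, i.e. |z| > 1 for every root.
Degree 3: look for a simple real root z0 first, then factor out (1 - z/z0) and solve the remaining quadratic.
Testing z0 = 0.8: P(0.8) = 1 + (-1.27)(0.8) + (-0.245)(0.8)^2 + (0.3375)(0.8)^3
  = 1 + (-1.016) + (-0.1568) + (0.1728) = 0.  So z_0 = 0.8 is a root, |z_0| = 0.8.
Divide out the factor (1 - 1.25 z) = (1 - z/z0) (since 1/z0 = 1.25):
  P(z) = (1 - 1.25 z)(1 + (-0.02) z + (-0.27) z^2)
  [check: z-coef -0.02 - (1.25) = -1.27; z^2-coef -0.27 - (1.25)(-0.02) = -0.245; z^3-coef -(1.25)(-0.27) = 0.3375.]
Remaining roots from the quadratic factor 1 + (-0.02) z + (-0.27) z^2:
  Set 1 + (-0.02) z + (-0.27) z^2 = 0, i.e. a z^2 + b z + c = 0 with a = -0.27, b = -0.02, c = 1.
  Discriminant D = b^2 - 4ac = (-0.02)^2 - 4*(-0.27)*1 = 0.0004 - (-1.08) = 1.0804.
  D >= 0, so the roots are real: z = (-b +/- sqrt(D)) / (2a) = (0.02 +/- 1.039423) / (-0.54).
    z_1 = (0.02 + 1.039423) / (-0.54) = -1.9619,   |z_1| = 1.9619.
    z_2 = (0.02 - 1.039423) / (-0.54) = 1.8878,   |z_2| = 1.8878.
Moduli of all roots: 0.8000, 1.9619, 1.8878.
All moduli strictly greater than 1? No.
Verdict: Not stationary.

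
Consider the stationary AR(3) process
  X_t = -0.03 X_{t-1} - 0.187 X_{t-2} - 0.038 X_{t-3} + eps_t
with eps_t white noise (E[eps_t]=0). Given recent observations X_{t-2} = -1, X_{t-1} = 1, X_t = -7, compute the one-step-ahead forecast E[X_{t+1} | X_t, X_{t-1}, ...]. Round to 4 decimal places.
E[X_{t+1} \mid \mathcal F_t] = 0.0610

For an AR(p) model X_t = c + sum_i phi_i X_{t-i} + eps_t, the
one-step-ahead conditional mean is
  E[X_{t+1} | X_t, ...] = c + sum_i phi_i X_{t+1-i}.
Substitute known values:
  E[X_{t+1} | ...] = (-0.03) * (-7) + (-0.187) * (1) + (-0.038) * (-1)
                   = 0.0610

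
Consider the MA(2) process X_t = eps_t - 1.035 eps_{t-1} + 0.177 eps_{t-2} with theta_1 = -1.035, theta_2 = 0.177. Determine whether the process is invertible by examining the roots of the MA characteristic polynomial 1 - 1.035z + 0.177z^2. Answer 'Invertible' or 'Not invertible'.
\text{Invertible}

The MA(q) characteristic polynomial is P(z) = 1 - 1.035z + 0.177z^2.
Invertibility requires all roots to lie outside the unit circle, i.e. |z| > 1 for every root.
Set 1 + (-1.035) z + (0.177) z^2 = 0, i.e. a z^2 + b z + c = 0 with a = 0.177, b = -1.035, c = 1.
Discriminant D = b^2 - 4ac = (-1.035)^2 - 4*(0.177)*1 = 1.071225 - (0.708) = 0.363225.
D >= 0, so the roots are real: z = (-b +/- sqrt(D)) / (2a) = (1.035 +/- 0.602682) / (0.354).
  z_1 = (1.035 + 0.602682) / (0.354) = 4.6262,   |z_1| = 4.6262.
  z_2 = (1.035 - 0.602682) / (0.354) = 1.2212,   |z_2| = 1.2212.
Moduli of all roots: 4.6262, 1.2212.
All moduli strictly greater than 1? Yes.
Verdict: Invertible.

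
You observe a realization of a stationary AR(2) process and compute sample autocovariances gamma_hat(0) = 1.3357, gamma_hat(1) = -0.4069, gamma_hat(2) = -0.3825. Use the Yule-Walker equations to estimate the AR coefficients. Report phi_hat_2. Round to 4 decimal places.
\hat\phi_{2} = -0.4180

The Yule-Walker equations for an AR(p) process read, in matrix form,
  Gamma_p phi = r_p,   with   (Gamma_p)_{ij} = gamma(|i - j|),
                       (r_p)_i = gamma(i),   i,j = 1..p.
Substitute the sample gammas (Toeplitz matrix and right-hand side of size 2):
  Gamma_p = [[1.3357, -0.4069], [-0.4069, 1.3357]]
  r_p     = [-0.4069, -0.3825]
Written out:
  1.3357 phi_1 - 0.4069 phi_2 = -0.4069
  -0.4069 phi_1 + 1.3357 phi_2 = -0.3825
Solve by Cramer's rule:
  det = gamma(0)^2 - gamma(1)^2 = (1.3357)^2 - (-0.4069)^2 = 1.78409449 - 0.16556761 = 1.61852688
  phi_hat_1 = [gamma(1) gamma(0) - gamma(1) gamma(2)] / det = [(-0.4069)(1.3357) - (-0.4069)(-0.3825)] / 1.61852688 = -0.69913558 / 1.61852688 = -0.432
  phi_hat_2 = [gamma(0) gamma(2) - gamma(1)^2] / det = [(1.3357)(-0.3825) - (-0.4069)^2] / 1.61852688 = -0.67647286 / 1.61852688 = -0.418
So phi_hat = [-0.4320, -0.4180].
Therefore phi_hat_2 = -0.4180.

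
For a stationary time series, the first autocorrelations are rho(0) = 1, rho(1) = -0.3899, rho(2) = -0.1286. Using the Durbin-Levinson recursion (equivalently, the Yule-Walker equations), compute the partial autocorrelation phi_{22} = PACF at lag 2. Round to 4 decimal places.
\phi_{22} = -0.3309

The PACF at lag k is phi_{kk}, the last component of the solution
to the Yule-Walker system G_k phi = r_k where
  (G_k)_{ij} = rho(|i - j|), (r_k)_i = rho(i), i,j = 1..k.
Equivalently, Durbin-Levinson gives phi_{kk} iteratively:
  phi_{11} = rho(1)
  phi_{kk} = [rho(k) - sum_{j=1..k-1} phi_{k-1,j} rho(k-j)]
            / [1 - sum_{j=1..k-1} phi_{k-1,j} rho(j)],
  phi_{k,j} = phi_{k-1,j} - phi_{kk} phi_{k-1,k-j},  j = 1..k-1.
Step k = 1:
  phi_11 = rho(1) = -0.3899.
Step k = 2:
  phi_22 = [rho(2) - phi_11 rho(1)] / [1 - phi_11 rho(1)] = [-0.1286 - (-0.3899)(-0.3899)] / [1 - (-0.3899)(-0.3899)]
         = -0.28062201 / 0.84797799 = -0.3309.
Therefore phi_{22} = -0.3309.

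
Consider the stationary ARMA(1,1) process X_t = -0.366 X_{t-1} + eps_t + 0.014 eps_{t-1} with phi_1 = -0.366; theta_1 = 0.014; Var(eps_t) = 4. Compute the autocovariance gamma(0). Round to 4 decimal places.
\gamma(0) = 4.5723

Multiply the model equation by X_{t-k} and take expectations. With theta_0 = psi_0 = 1 and psi_j the MA(infinity) weights, this gives
  gamma(k) - sum_i phi_i gamma(k-i) = c_k,
  c_k = sigma^2 * sum_{j=k..q} theta_j psi_{j-k}   (c_k = 0 for k > q),
using gamma(-m) = gamma(m).
psi-weights needed (psi_j = theta_j + sum_i phi_i psi_{j-i}):
  psi_1 = theta_1 + phi_1 = 0.014 + (-0.366) = -0.352
Right-hand sides:
  c_0 = sigma^2 (1 + theta_1 psi_1) = 4 * (1 + (0.014)(-0.352)) = 4 * 0.995072 = 3.980288
  c_1 = sigma^2 theta_1 = 4 * (0.014) = 0.056
  c_2 = 0
Equations for k = 0 and k = 1 (AR order 1):
  gamma(0) = phi_1 gamma(1) + c_0
  gamma(1) = phi_1 gamma(0) + c_1
Substituting the second into the first: gamma(0) (1 - phi_1^2) = c_0 + phi_1 c_1, so
  gamma(0) = (c_0 + phi_1 c_1) / (1 - phi_1^2) = (3.980288 + (-0.366)(0.056)) / (1 - (-0.366)^2) = 3.959792 / 0.866044 = 4.572276.
Therefore gamma(0) = 4.5723 (to 4 decimal places).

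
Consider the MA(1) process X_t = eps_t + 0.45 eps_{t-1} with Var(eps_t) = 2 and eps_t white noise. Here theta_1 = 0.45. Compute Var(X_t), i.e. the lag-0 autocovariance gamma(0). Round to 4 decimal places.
\gamma(0) = 2.4050

For an MA(q) process X_t = eps_t + sum_i theta_i eps_{t-i} with
Var(eps_t) = sigma^2, the variance is
  gamma(0) = sigma^2 * (1 + sum_i theta_i^2).
  sum_i theta_i^2 = (0.45)^2 = 0.2025.
  gamma(0) = 2 * (1 + 0.2025) = 2 * 1.2025 = 2.405, which rounds to 2.4050.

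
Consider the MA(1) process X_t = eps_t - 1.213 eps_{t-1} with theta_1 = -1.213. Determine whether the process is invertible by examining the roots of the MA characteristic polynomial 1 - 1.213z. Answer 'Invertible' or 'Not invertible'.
\text{Not invertible}

The MA(q) characteristic polynomial is P(z) = 1 - 1.213z.
Invertibility requires all roots to lie outside the unit circle, i.e. |z| > 1 for every root.
This is linear in z: 1 + (-1.213) z = 0  =>  z = -1/(-1.213) = 0.824402,  |z| = 0.824402.
Moduli of all roots: 0.8244.
All moduli strictly greater than 1? No.
Verdict: Not invertible.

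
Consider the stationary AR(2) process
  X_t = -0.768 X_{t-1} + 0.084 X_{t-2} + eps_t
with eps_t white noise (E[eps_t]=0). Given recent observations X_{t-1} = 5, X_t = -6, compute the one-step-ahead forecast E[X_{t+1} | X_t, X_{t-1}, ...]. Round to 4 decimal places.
E[X_{t+1} \mid \mathcal F_t] = 5.0280

For an AR(p) model X_t = c + sum_i phi_i X_{t-i} + eps_t, the
one-step-ahead conditional mean is
  E[X_{t+1} | X_t, ...] = c + sum_i phi_i X_{t+1-i}.
Substitute known values:
  E[X_{t+1} | ...] = (-0.768) * (-6) + (0.084) * (5)
                   = 5.0280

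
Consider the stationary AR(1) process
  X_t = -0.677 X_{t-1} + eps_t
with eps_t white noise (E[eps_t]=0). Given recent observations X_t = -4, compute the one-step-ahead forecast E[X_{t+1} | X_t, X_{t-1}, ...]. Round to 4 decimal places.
E[X_{t+1} \mid \mathcal F_t] = 2.7080

For an AR(p) model X_t = c + sum_i phi_i X_{t-i} + eps_t, the
one-step-ahead conditional mean is
  E[X_{t+1} | X_t, ...] = c + sum_i phi_i X_{t+1-i}.
Substitute known values:
  E[X_{t+1} | ...] = (-0.677) * (-4)
                   = 2.7080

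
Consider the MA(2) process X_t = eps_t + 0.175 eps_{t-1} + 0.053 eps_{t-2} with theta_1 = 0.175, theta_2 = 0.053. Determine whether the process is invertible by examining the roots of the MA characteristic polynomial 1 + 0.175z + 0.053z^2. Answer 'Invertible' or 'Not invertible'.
\text{Invertible}

The MA(q) characteristic polynomial is P(z) = 1 + 0.175z + 0.053z^2.
Invertibility requires all roots to lie outside the unit circle, i.e. |z| > 1 for every root.
Set 1 + (0.175) z + (0.053) z^2 = 0, i.e. a z^2 + b z + c = 0 with a = 0.053, b = 0.175, c = 1.
Discriminant D = b^2 - 4ac = (0.175)^2 - 4*(0.053)*1 = 0.030625 - (0.212) = -0.181375.
D < 0, so the roots are the complex-conjugate pair z = (-b +/- i sqrt(-D)) / (2a) = -1.6509 +/- 4.0177i.
For a conjugate pair |z|^2 = z * conj(z) = (product of roots) = c/a = 1/(0.053) = 18.867925, so |z| = sqrt(18.867925) = 4.3437 for both roots.
Moduli of all roots: 4.3437, 4.3437.
All moduli strictly greater than 1? Yes.
Verdict: Invertible.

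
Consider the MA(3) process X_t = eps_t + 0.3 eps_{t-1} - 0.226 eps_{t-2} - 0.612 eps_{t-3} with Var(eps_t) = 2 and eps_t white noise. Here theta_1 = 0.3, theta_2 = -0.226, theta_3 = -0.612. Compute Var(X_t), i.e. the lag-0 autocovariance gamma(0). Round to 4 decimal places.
\gamma(0) = 3.0312

For an MA(q) process X_t = eps_t + sum_i theta_i eps_{t-i} with
Var(eps_t) = sigma^2, the variance is
  gamma(0) = sigma^2 * (1 + sum_i theta_i^2).
  sum_i theta_i^2 = (0.3)^2 + (-0.226)^2 + (-0.612)^2 = 0.09 + 0.051076 + 0.374544 = 0.51562.
  gamma(0) = 2 * (1 + 0.51562) = 2 * 1.51562 = 3.03124, which rounds to 3.0312.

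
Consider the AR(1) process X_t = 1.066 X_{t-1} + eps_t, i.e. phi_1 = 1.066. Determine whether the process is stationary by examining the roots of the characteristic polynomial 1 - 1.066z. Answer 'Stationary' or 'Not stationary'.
\text{Not stationary}

The AR(p) characteristic polynomial is P(z) = 1 - 1.066z.
Stationarity requires all roots to lie outside the unit circle, i.e. |z| > 1 for every root.
This is linear in z: 1 + (-1.066) z = 0  =>  z = -1/(-1.066) = 0.938086,  |z| = 0.938086.
Moduli of all roots: 0.9381.
All moduli strictly greater than 1? No.
Verdict: Not stationary.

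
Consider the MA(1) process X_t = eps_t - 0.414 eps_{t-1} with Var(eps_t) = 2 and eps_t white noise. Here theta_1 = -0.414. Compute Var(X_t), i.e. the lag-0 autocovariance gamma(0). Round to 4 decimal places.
\gamma(0) = 2.3428

For an MA(q) process X_t = eps_t + sum_i theta_i eps_{t-i} with
Var(eps_t) = sigma^2, the variance is
  gamma(0) = sigma^2 * (1 + sum_i theta_i^2).
  sum_i theta_i^2 = (-0.414)^2 = 0.171396.
  gamma(0) = 2 * (1 + 0.171396) = 2 * 1.171396 = 2.342792, which rounds to 2.3428.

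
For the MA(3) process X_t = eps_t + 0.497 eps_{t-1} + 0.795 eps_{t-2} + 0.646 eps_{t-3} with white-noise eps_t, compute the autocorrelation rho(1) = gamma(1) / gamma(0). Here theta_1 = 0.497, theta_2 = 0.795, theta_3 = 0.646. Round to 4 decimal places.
\rho(1) = 0.6121

For an MA(q) process with theta_0 = 1, the autocovariance is
  gamma(k) = sigma^2 * sum_{i=0..q-k} theta_i * theta_{i+k},
and rho(k) = gamma(k) / gamma(0). Sigma^2 cancels.
  numerator   = (1)*(0.497) + (0.497)*(0.795) + (0.795)*(0.646) = 1.405685.
  denominator = (1)^2 + (0.497)^2 + (0.795)^2 + (0.646)^2 = 2.29635.
  rho(1) = 1.405685 / 2.29635 = 0.6121.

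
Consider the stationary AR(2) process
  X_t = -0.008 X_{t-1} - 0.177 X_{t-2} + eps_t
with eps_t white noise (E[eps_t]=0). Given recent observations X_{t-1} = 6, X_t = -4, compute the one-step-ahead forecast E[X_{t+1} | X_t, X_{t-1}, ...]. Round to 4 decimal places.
E[X_{t+1} \mid \mathcal F_t] = -1.0300

For an AR(p) model X_t = c + sum_i phi_i X_{t-i} + eps_t, the
one-step-ahead conditional mean is
  E[X_{t+1} | X_t, ...] = c + sum_i phi_i X_{t+1-i}.
Substitute known values:
  E[X_{t+1} | ...] = (-0.008) * (-4) + (-0.177) * (6)
                   = -1.0300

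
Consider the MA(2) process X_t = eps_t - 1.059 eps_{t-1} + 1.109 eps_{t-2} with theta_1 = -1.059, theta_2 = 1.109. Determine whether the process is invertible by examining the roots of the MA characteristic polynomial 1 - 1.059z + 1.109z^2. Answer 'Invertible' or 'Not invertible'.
\text{Not invertible}

The MA(q) characteristic polynomial is P(z) = 1 - 1.059z + 1.109z^2.
Invertibility requires all roots to lie outside the unit circle, i.e. |z| > 1 for every root.
Set 1 + (-1.059) z + (1.109) z^2 = 0, i.e. a z^2 + b z + c = 0 with a = 1.109, b = -1.059, c = 1.
Discriminant D = b^2 - 4ac = (-1.059)^2 - 4*(1.109)*1 = 1.121481 - (4.436) = -3.314519.
D < 0, so the roots are the complex-conjugate pair z = (-b +/- i sqrt(-D)) / (2a) = 0.4775 +/- 0.8208i.
For a conjugate pair |z|^2 = z * conj(z) = (product of roots) = c/a = 1/(1.109) = 0.901713, so |z| = sqrt(0.901713) = 0.9496 for both roots.
Moduli of all roots: 0.9496, 0.9496.
All moduli strictly greater than 1? No.
Verdict: Not invertible.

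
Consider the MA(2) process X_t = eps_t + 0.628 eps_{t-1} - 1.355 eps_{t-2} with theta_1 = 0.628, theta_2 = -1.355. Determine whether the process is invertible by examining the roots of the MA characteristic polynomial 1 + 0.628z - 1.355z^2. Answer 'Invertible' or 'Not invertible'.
\text{Not invertible}

The MA(q) characteristic polynomial is P(z) = 1 + 0.628z - 1.355z^2.
Invertibility requires all roots to lie outside the unit circle, i.e. |z| > 1 for every root.
Set 1 + (0.628) z + (-1.355) z^2 = 0, i.e. a z^2 + b z + c = 0 with a = -1.355, b = 0.628, c = 1.
Discriminant D = b^2 - 4ac = (0.628)^2 - 4*(-1.355)*1 = 0.394384 - (-5.42) = 5.814384.
D >= 0, so the roots are real: z = (-b +/- sqrt(D)) / (2a) = (-0.628 +/- 2.411303) / (-2.71).
  z_1 = (-0.628 + 2.411303) / (-2.71) = -0.658,   |z_1| = 0.658.
  z_2 = (-0.628 - 2.411303) / (-2.71) = 1.1215,   |z_2| = 1.1215.
Moduli of all roots: 0.6580, 1.1215.
All moduli strictly greater than 1? No.
Verdict: Not invertible.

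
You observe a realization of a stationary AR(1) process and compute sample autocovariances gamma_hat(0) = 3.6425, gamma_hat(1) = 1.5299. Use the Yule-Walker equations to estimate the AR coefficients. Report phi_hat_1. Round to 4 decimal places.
\hat\phi_{1} = 0.4200

The Yule-Walker equations for an AR(p) process read, in matrix form,
  Gamma_p phi = r_p,   with   (Gamma_p)_{ij} = gamma(|i - j|),
                       (r_p)_i = gamma(i),   i,j = 1..p.
Substitute the sample gammas (Toeplitz matrix and right-hand side of size 1):
  Gamma_p = [[3.6425]]
  r_p     = [1.5299]
With p = 1 this is the single equation gamma(0) phi_1 = gamma(1):
  phi_hat_1 = gamma(1) / gamma(0) = 1.5299 / 3.6425 = 0.4200.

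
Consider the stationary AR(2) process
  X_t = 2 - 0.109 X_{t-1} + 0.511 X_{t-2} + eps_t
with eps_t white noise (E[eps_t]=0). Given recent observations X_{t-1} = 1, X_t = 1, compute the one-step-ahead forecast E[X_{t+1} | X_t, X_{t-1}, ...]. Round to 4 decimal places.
E[X_{t+1} \mid \mathcal F_t] = 2.4020

For an AR(p) model X_t = c + sum_i phi_i X_{t-i} + eps_t, the
one-step-ahead conditional mean is
  E[X_{t+1} | X_t, ...] = c + sum_i phi_i X_{t+1-i}.
Substitute known values:
  E[X_{t+1} | ...] = 2 + (-0.109) * (1) + (0.511) * (1)
                   = 2.4020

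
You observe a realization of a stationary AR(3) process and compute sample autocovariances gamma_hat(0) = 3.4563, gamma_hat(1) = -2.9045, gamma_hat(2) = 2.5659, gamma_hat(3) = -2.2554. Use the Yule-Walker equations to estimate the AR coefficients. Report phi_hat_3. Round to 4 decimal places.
\hat\phi_{3} = -0.0070

The Yule-Walker equations for an AR(p) process read, in matrix form,
  Gamma_p phi = r_p,   with   (Gamma_p)_{ij} = gamma(|i - j|),
                       (r_p)_i = gamma(i),   i,j = 1..p.
Substitute the sample gammas (Toeplitz matrix and right-hand side of size 3):
  Gamma_p = [[3.4563, -2.9045, 2.5659], [-2.9045, 3.4563, -2.9045], [2.5659, -2.9045, 3.4563]]
  r_p     = [-2.9045, 2.5659, -2.2554]
Written out (R1..R3):
  (R1) 3.4563 phi_1 - 2.9045 phi_2 + 2.5659 phi_3 = -2.9045
  (R2) -2.9045 phi_1 + 3.4563 phi_2 - 2.9045 phi_3 = 2.5659
  (R3) 2.5659 phi_1 - 2.9045 phi_2 + 3.4563 phi_3 = -2.2554
Gaussian elimination:
  R2 <- R2 - (-2.9045/3.4563) R1 = R2 - (-0.84035) R1:  1.015505 phi_2 - 0.748247 phi_3 = 0.125105
  R3 <- R3 - (2.5659/3.4563) R1 = R3 - (0.742383) R1:  -0.748247 phi_2 + 1.551418 phi_3 = -0.099147
  R3 <- R3 - (-0.748247/1.015505) R2 = R3 - (-0.736823) R2:  1.000093 phi_3 = -0.006967
Back-substitution:
  phi_hat_3 = -0.006967 / 1.000093 = -0.006966
  phi_hat_2 = (0.125105 - (-0.748247)(-0.006966)) / 1.015505 = 0.118062
  phi_hat_1 = (-2.9045 - (-2.9045)(0.118062) - (2.5659)(-0.006966)) / 3.4563 = -0.735965
So phi_hat = [-0.7360, 0.1181, -0.0070].
Therefore phi_hat_3 = -0.0070.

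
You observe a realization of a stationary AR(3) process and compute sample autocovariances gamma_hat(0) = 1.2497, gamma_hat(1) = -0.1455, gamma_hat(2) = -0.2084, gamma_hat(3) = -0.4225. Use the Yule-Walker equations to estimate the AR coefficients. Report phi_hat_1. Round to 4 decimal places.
\hat\phi_{1} = -0.2110

The Yule-Walker equations for an AR(p) process read, in matrix form,
  Gamma_p phi = r_p,   with   (Gamma_p)_{ij} = gamma(|i - j|),
                       (r_p)_i = gamma(i),   i,j = 1..p.
Substitute the sample gammas (Toeplitz matrix and right-hand side of size 3):
  Gamma_p = [[1.2497, -0.1455, -0.2084], [-0.1455, 1.2497, -0.1455], [-0.2084, -0.1455, 1.2497]]
  r_p     = [-0.1455, -0.2084, -0.4225]
Written out (R1..R3):
  (R1) 1.2497 phi_1 - 0.1455 phi_2 - 0.2084 phi_3 = -0.1455
  (R2) -0.1455 phi_1 + 1.2497 phi_2 - 0.1455 phi_3 = -0.2084
  (R3) -0.2084 phi_1 - 0.1455 phi_2 + 1.2497 phi_3 = -0.4225
Gaussian elimination:
  R2 <- R2 - (-0.1455/1.2497) R1 = R2 - (-0.116428) R1:  1.23276 phi_2 - 0.169764 phi_3 = -0.22534
  R3 <- R3 - (-0.2084/1.2497) R1 = R3 - (-0.16676) R1:  -0.169764 phi_2 + 1.214947 phi_3 = -0.446764
  R3 <- R3 - (-0.169764/1.23276) R2 = R3 - (-0.13771) R2:  1.191569 phi_3 = -0.477795
Back-substitution:
  phi_hat_3 = -0.477795 / 1.191569 = -0.40098
  phi_hat_2 = (-0.22534 - (-0.169764)(-0.40098)) / 1.23276 = -0.238012
  phi_hat_1 = (-0.1455 - (-0.1455)(-0.238012) - (-0.2084)(-0.40098)) / 1.2497 = -0.211007
So phi_hat = [-0.2110, -0.2380, -0.4010].
Therefore phi_hat_1 = -0.2110.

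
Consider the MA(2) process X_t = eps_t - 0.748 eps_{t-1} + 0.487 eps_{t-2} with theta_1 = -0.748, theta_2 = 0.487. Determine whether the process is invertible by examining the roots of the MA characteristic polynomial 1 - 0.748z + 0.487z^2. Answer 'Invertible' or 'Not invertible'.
\text{Invertible}

The MA(q) characteristic polynomial is P(z) = 1 - 0.748z + 0.487z^2.
Invertibility requires all roots to lie outside the unit circle, i.e. |z| > 1 for every root.
Set 1 + (-0.748) z + (0.487) z^2 = 0, i.e. a z^2 + b z + c = 0 with a = 0.487, b = -0.748, c = 1.
Discriminant D = b^2 - 4ac = (-0.748)^2 - 4*(0.487)*1 = 0.559504 - (1.948) = -1.388496.
D < 0, so the roots are the complex-conjugate pair z = (-b +/- i sqrt(-D)) / (2a) = 0.768 +/- 1.2098i.
For a conjugate pair |z|^2 = z * conj(z) = (product of roots) = c/a = 1/(0.487) = 2.053388, so |z| = sqrt(2.053388) = 1.433 for both roots.
Moduli of all roots: 1.4330, 1.4330.
All moduli strictly greater than 1? Yes.
Verdict: Invertible.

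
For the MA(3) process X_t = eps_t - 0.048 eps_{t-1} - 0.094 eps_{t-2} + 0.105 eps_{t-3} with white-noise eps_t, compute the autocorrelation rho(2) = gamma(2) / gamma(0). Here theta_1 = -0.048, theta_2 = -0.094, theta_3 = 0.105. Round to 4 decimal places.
\rho(2) = -0.0969

For an MA(q) process with theta_0 = 1, the autocovariance is
  gamma(k) = sigma^2 * sum_{i=0..q-k} theta_i * theta_{i+k},
and rho(k) = gamma(k) / gamma(0). Sigma^2 cancels.
  numerator   = (1)*(-0.094) + (-0.048)*(0.105) = -0.09904.
  denominator = (1)^2 + (-0.048)^2 + (-0.094)^2 + (0.105)^2 = 1.022165.
  rho(2) = -0.09904 / 1.022165 = -0.0969.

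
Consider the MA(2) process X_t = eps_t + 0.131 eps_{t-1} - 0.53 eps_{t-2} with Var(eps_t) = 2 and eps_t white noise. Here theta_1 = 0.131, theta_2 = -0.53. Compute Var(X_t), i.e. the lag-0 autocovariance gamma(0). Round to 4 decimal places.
\gamma(0) = 2.5961

For an MA(q) process X_t = eps_t + sum_i theta_i eps_{t-i} with
Var(eps_t) = sigma^2, the variance is
  gamma(0) = sigma^2 * (1 + sum_i theta_i^2).
  sum_i theta_i^2 = (0.131)^2 + (-0.53)^2 = 0.017161 + 0.2809 = 0.298061.
  gamma(0) = 2 * (1 + 0.298061) = 2 * 1.298061 = 2.596122, which rounds to 2.5961.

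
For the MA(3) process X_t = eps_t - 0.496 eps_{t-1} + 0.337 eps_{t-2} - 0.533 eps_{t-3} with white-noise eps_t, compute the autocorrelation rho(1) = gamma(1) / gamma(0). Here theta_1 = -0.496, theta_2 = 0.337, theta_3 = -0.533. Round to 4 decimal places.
\rho(1) = -0.5127

For an MA(q) process with theta_0 = 1, the autocovariance is
  gamma(k) = sigma^2 * sum_{i=0..q-k} theta_i * theta_{i+k},
and rho(k) = gamma(k) / gamma(0). Sigma^2 cancels.
  numerator   = (1)*(-0.496) + (-0.496)*(0.337) + (0.337)*(-0.533) = -0.842773.
  denominator = (1)^2 + (-0.496)^2 + (0.337)^2 + (-0.533)^2 = 1.643674.
  rho(1) = -0.842773 / 1.643674 = -0.5127.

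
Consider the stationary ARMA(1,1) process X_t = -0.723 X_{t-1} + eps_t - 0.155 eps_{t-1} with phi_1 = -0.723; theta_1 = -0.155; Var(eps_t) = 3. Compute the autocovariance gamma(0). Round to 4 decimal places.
\gamma(0) = 7.8456

Multiply the model equation by X_{t-k} and take expectations. With theta_0 = psi_0 = 1 and psi_j the MA(infinity) weights, this gives
  gamma(k) - sum_i phi_i gamma(k-i) = c_k,
  c_k = sigma^2 * sum_{j=k..q} theta_j psi_{j-k}   (c_k = 0 for k > q),
using gamma(-m) = gamma(m).
psi-weights needed (psi_j = theta_j + sum_i phi_i psi_{j-i}):
  psi_1 = theta_1 + phi_1 = -0.155 + (-0.723) = -0.878
Right-hand sides:
  c_0 = sigma^2 (1 + theta_1 psi_1) = 3 * (1 + (-0.155)(-0.878)) = 3 * 1.13609 = 3.40827
  c_1 = sigma^2 theta_1 = 3 * (-0.155) = -0.465
  c_2 = 0
Equations for k = 0 and k = 1 (AR order 1):
  gamma(0) = phi_1 gamma(1) + c_0
  gamma(1) = phi_1 gamma(0) + c_1
Substituting the second into the first: gamma(0) (1 - phi_1^2) = c_0 + phi_1 c_1, so
  gamma(0) = (c_0 + phi_1 c_1) / (1 - phi_1^2) = (3.40827 + (-0.723)(-0.465)) / (1 - (-0.723)^2) = 3.744465 / 0.477271 = 7.845574.
Therefore gamma(0) = 7.8456 (to 4 decimal places).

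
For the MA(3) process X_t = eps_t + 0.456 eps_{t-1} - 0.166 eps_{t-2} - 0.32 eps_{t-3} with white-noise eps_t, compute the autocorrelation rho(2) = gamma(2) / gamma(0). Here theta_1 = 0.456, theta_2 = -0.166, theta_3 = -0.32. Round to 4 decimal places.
\rho(2) = -0.2331

For an MA(q) process with theta_0 = 1, the autocovariance is
  gamma(k) = sigma^2 * sum_{i=0..q-k} theta_i * theta_{i+k},
and rho(k) = gamma(k) / gamma(0). Sigma^2 cancels.
  numerator   = (1)*(-0.166) + (0.456)*(-0.32) = -0.31192.
  denominator = (1)^2 + (0.456)^2 + (-0.166)^2 + (-0.32)^2 = 1.337892.
  rho(2) = -0.31192 / 1.337892 = -0.2331.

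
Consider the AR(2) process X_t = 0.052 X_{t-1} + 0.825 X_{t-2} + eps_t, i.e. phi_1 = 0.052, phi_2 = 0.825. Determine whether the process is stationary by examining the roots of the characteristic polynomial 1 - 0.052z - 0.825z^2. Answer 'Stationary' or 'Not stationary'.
\text{Stationary}

The AR(p) characteristic polynomial is P(z) = 1 - 0.052z - 0.825z^2.
Stationarity requires all roots to lie outside the unit circle, i.e. |z| > 1 for every root.
Set 1 + (-0.052) z + (-0.825) z^2 = 0, i.e. a z^2 + b z + c = 0 with a = -0.825, b = -0.052, c = 1.
Discriminant D = b^2 - 4ac = (-0.052)^2 - 4*(-0.825)*1 = 0.002704 - (-3.3) = 3.302704.
D >= 0, so the roots are real: z = (-b +/- sqrt(D)) / (2a) = (0.052 +/- 1.817334) / (-1.65).
  z_1 = (0.052 + 1.817334) / (-1.65) = -1.1329,   |z_1| = 1.1329.
  z_2 = (0.052 - 1.817334) / (-1.65) = 1.0699,   |z_2| = 1.0699.
Moduli of all roots: 1.1329, 1.0699.
All moduli strictly greater than 1? Yes.
Verdict: Stationary.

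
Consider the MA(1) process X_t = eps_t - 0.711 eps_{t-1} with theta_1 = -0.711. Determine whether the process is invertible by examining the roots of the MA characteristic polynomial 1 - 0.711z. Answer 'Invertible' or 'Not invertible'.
\text{Invertible}

The MA(q) characteristic polynomial is P(z) = 1 - 0.711z.
Invertibility requires all roots to lie outside the unit circle, i.e. |z| > 1 for every root.
This is linear in z: 1 + (-0.711) z = 0  =>  z = -1/(-0.711) = 1.40647,  |z| = 1.40647.
Moduli of all roots: 1.4065.
All moduli strictly greater than 1? Yes.
Verdict: Invertible.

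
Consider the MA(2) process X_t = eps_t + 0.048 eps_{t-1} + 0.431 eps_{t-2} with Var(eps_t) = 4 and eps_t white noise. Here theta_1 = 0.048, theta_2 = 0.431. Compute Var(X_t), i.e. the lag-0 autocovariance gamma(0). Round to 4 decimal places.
\gamma(0) = 4.7523

For an MA(q) process X_t = eps_t + sum_i theta_i eps_{t-i} with
Var(eps_t) = sigma^2, the variance is
  gamma(0) = sigma^2 * (1 + sum_i theta_i^2).
  sum_i theta_i^2 = (0.048)^2 + (0.431)^2 = 0.002304 + 0.185761 = 0.188065.
  gamma(0) = 4 * (1 + 0.188065) = 4 * 1.188065 = 4.75226, which rounds to 4.7523.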